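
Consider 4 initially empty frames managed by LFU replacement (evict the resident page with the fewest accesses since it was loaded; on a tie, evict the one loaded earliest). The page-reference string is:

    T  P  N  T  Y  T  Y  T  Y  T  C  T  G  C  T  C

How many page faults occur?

T → miss, frames {T}
P → miss, frames {T,P}
N → miss, frames {T,P,N}
T → hit
Y → miss, frames {T,P,N,Y}
T → hit
Y → hit
T → hit
Y → hit
T → hit
C → miss, evict P, frames {T,N,Y,C}
T → hit
G → miss, evict N, frames {T,Y,C,G}
C → hit
T → hit
C → hit
Page faults: 6.

6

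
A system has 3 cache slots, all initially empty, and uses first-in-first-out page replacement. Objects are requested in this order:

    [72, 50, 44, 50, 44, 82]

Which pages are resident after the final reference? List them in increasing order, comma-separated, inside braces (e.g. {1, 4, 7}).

72 → miss, frames {72}
50 → miss, frames {72,50}
44 → miss, frames {72,50,44}
50 → hit
44 → hit
82 → miss, evict 72, frames {50,44,82}

{44, 50, 82}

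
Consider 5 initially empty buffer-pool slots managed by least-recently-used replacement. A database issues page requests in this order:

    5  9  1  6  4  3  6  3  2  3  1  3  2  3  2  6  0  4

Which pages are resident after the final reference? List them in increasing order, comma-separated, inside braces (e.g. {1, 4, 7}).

{0, 2, 3, 4, 6}

5 -> fault, frames [5]
9 -> fault, frames [5, 9]
1 -> fault, frames [5, 9, 1]
6 -> fault, frames [5, 9, 1, 6]
4 -> fault, frames [5, 9, 1, 6, 4]
3 -> fault, evict 5, frames [9, 1, 6, 4, 3]
6 -> hit
3 -> hit
2 -> fault, evict 9, frames [1, 4, 6, 3, 2]
3 -> hit
1 -> hit
3 -> hit
2 -> hit
3 -> hit
2 -> hit
6 -> hit
0 -> fault, evict 4, frames [1, 3, 2, 6, 0]
4 -> fault, evict 1, frames [3, 2, 6, 0, 4]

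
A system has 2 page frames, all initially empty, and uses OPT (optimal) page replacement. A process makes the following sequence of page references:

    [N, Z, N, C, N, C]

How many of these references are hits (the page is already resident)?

3

N -> miss, frames [N]
Z -> miss, frames [N, Z]
N -> hit
C -> miss, evict Z, frames [N, C]
N -> hit
C -> hit
Hits: 3.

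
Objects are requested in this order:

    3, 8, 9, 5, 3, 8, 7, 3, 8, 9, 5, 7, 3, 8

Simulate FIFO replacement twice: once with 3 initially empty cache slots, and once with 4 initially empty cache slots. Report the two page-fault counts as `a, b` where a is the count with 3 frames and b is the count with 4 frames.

11, 12

3 frames: F F F F F F F . . F F . F F → 11 faults.
4 frames: F F F F . . F F F F F F F F → 12 faults.
12 > 11: adding a frame increased faults — Belady's anomaly.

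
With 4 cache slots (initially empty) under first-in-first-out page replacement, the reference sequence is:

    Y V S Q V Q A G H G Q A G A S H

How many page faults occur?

8

Y -> miss, frames (Y)
V -> miss, frames (Y V)
S -> miss, frames (Y V S)
Q -> miss, frames (Y V S Q)
V -> hit
Q -> hit
A -> miss, evict Y, frames (V S Q A)
G -> miss, evict V, frames (S Q A G)
H -> miss, evict S, frames (Q A G H)
G -> hit
Q -> hit
A -> hit
G -> hit
A -> hit
S -> miss, evict Q, frames (A G H S)
H -> hit
Page faults: 8.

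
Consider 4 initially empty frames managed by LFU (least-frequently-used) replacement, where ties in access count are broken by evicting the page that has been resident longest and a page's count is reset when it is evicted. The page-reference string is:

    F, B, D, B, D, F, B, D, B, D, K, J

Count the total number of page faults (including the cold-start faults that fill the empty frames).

F → miss, frames (F)
B → miss, frames (F B)
D → miss, frames (F B D)
B → hit
D → hit
F → hit
B → hit
D → hit
B → hit
D → hit
K → miss, frames (F B D K)
J → miss, evict K, frames (F B D J)
Page faults: 5.

5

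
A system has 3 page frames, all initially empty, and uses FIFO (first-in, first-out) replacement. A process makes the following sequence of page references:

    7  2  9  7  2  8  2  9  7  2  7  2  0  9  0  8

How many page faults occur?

9

7 -> fault, frames [7]
2 -> fault, frames [7, 2]
9 -> fault, frames [7, 2, 9]
7 -> hit
2 -> hit
8 -> fault, evict 7, frames [2, 9, 8]
2 -> hit
9 -> hit
7 -> fault, evict 2, frames [9, 8, 7]
2 -> fault, evict 9, frames [8, 7, 2]
7 -> hit
2 -> hit
0 -> fault, evict 8, frames [7, 2, 0]
9 -> fault, evict 7, frames [2, 0, 9]
0 -> hit
8 -> fault, evict 2, frames [0, 9, 8]
Page faults: 9.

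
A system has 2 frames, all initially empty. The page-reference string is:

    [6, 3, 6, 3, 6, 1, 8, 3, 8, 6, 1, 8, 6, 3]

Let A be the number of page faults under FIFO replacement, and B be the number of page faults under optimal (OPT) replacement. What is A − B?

Under FIFO: F F . . . F F F . F F F F F → 10 faults.
Under OPT: F F . . . F F . . F F . F F → 8 faults.
A − B = 10 − 8 = 2.

2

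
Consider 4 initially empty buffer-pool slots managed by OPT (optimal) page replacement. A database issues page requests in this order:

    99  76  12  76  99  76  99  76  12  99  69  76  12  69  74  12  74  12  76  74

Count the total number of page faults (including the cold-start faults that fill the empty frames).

99: miss, frames {99}
76: miss, frames {99,76}
12: miss, frames {99,76,12}
76: hit
99: hit
76: hit
99: hit
76: hit
12: hit
99: hit
69: miss, frames {99,76,12,69}
76: hit
12: hit
69: hit
74: miss, evict 69, frames {99,76,12,74}
12: hit
74: hit
12: hit
76: hit
74: hit
Page faults: 5.

5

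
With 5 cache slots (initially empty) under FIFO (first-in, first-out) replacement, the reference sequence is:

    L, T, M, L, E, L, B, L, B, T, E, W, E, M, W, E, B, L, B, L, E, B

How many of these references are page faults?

L: fault, frames {L}
T: fault, frames {L,T}
M: fault, frames {L,T,M}
L: hit
E: fault, frames {L,T,M,E}
L: hit
B: fault, frames {L,T,M,E,B}
L: hit
B: hit
T: hit
E: hit
W: fault, evict L, frames {T,M,E,B,W}
E: hit
M: hit
W: hit
E: hit
B: hit
L: fault, evict T, frames {M,E,B,W,L}
B: hit
L: hit
E: hit
B: hit
Page faults: 7.

7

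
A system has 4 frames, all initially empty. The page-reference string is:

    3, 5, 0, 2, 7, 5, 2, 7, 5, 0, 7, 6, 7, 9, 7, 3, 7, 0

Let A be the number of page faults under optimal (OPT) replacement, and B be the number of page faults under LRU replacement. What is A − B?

-1

Under OPT: F F F F F . . . . . . F . F . F . . → 8 faults.
Under LRU: F F F F F . . . . . . F . F . F . F → 9 faults.
A − B = 8 − 9 = -1.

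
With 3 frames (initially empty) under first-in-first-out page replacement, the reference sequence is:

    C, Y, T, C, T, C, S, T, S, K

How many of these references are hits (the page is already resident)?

5

C: miss, frames {C}
Y: miss, frames {C,Y}
T: miss, frames {C,Y,T}
C: hit
T: hit
C: hit
S: miss, evict C, frames {Y,T,S}
T: hit
S: hit
K: miss, evict Y, frames {T,S,K}
Hits: 5.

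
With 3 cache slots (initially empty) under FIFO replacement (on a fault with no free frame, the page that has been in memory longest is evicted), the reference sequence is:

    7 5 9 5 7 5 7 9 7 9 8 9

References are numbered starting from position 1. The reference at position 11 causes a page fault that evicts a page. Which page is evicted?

7

pos 1: 7 -> fault, frames (7)
pos 2: 5 -> fault, frames (7 5)
pos 3: 9 -> fault, frames (7 5 9)
pos 4: 5 -> hit
pos 5: 7 -> hit
pos 6: 5 -> hit
pos 7: 7 -> hit
pos 8: 9 -> hit
pos 9: 7 -> hit
pos 10: 9 -> hit
pos 11: 8 -> fault, evict 7, frames (5 9 8)
At position 11, page 7 is evicted.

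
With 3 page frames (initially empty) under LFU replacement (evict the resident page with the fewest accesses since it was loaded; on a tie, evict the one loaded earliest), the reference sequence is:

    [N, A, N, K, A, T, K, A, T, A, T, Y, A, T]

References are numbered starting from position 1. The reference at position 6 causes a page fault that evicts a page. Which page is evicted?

pos 1: N -> fault, frames {N}
pos 2: A -> fault, frames {N,A}
pos 3: N -> hit
pos 4: K -> fault, frames {N,A,K}
pos 5: A -> hit
pos 6: T -> fault, evict K, frames {N,A,T}
At position 6, page K is evicted.

K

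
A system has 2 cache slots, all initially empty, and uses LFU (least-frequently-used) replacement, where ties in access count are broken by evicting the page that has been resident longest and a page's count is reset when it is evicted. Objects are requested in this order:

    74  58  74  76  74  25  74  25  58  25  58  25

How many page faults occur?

74: fault, frames {74}
58: fault, frames {74,58}
74: hit
76: fault, evict 58, frames {74,76}
74: hit
25: fault, evict 76, frames {74,25}
74: hit
25: hit
58: fault, evict 25, frames {74,58}
25: fault, evict 58, frames {74,25}
58: fault, evict 25, frames {74,58}
25: fault, evict 58, frames {74,25}
Page faults: 8.

8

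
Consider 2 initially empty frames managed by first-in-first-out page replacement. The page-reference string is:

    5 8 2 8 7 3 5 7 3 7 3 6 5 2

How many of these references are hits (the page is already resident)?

5 -> fault, frames [5]
8 -> fault, frames [5, 8]
2 -> fault, evict 5, frames [8, 2]
8 -> hit
7 -> fault, evict 8, frames [2, 7]
3 -> fault, evict 2, frames [7, 3]
5 -> fault, evict 7, frames [3, 5]
7 -> fault, evict 3, frames [5, 7]
3 -> fault, evict 5, frames [7, 3]
7 -> hit
3 -> hit
6 -> fault, evict 7, frames [3, 6]
5 -> fault, evict 3, frames [6, 5]
2 -> fault, evict 6, frames [5, 2]
Hits: 3.

3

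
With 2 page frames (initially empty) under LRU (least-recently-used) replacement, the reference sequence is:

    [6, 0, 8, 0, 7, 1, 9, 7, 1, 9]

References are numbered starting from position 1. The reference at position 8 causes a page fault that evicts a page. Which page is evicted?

1

pos 1: 6 → fault, frames [6]
pos 2: 0 → fault, frames [6, 0]
pos 3: 8 → fault, evict 6, frames [0, 8]
pos 4: 0 → hit
pos 5: 7 → fault, evict 8, frames [0, 7]
pos 6: 1 → fault, evict 0, frames [7, 1]
pos 7: 9 → fault, evict 7, frames [1, 9]
pos 8: 7 → fault, evict 1, frames [9, 7]
At position 8, page 1 is evicted.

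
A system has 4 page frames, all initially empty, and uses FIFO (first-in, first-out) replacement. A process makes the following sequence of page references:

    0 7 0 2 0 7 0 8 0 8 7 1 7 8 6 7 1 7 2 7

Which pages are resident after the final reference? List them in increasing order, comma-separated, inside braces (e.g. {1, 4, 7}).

0 -> fault, frames [0]
7 -> fault, frames [0, 7]
0 -> hit
2 -> fault, frames [0, 7, 2]
0 -> hit
7 -> hit
0 -> hit
8 -> fault, frames [0, 7, 2, 8]
0 -> hit
8 -> hit
7 -> hit
1 -> fault, evict 0, frames [7, 2, 8, 1]
7 -> hit
8 -> hit
6 -> fault, evict 7, frames [2, 8, 1, 6]
7 -> fault, evict 2, frames [8, 1, 6, 7]
1 -> hit
7 -> hit
2 -> fault, evict 8, frames [1, 6, 7, 2]
7 -> hit

{1, 2, 6, 7}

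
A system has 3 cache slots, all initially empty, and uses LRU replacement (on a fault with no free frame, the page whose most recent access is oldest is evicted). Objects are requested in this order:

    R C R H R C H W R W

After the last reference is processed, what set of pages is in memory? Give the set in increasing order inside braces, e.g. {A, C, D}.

{H, R, W}

R -> miss, frames {R}
C -> miss, frames {R,C}
R -> hit
H -> miss, frames {C,R,H}
R -> hit
C -> hit
H -> hit
W -> miss, evict R, frames {C,H,W}
R -> miss, evict C, frames {H,W,R}
W -> hit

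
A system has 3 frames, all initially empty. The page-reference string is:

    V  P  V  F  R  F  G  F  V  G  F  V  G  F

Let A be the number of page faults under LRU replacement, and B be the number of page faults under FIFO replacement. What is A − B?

Under LRU: F F . F F . F . F . . . . . → 6 faults.
Under FIFO: F F . F F . F . F . F . . . → 7 faults.
A − B = 6 − 7 = -1.

-1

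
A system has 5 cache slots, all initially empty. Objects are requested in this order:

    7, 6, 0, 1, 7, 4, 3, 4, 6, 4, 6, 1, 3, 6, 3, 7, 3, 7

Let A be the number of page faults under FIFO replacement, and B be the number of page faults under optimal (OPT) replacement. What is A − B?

1

Under FIFO: F F F F . F F . . . . . . . . F . . → 7 faults.
Under OPT: F F F F . F F . . . . . . . . . . . → 6 faults.
A − B = 7 − 6 = 1.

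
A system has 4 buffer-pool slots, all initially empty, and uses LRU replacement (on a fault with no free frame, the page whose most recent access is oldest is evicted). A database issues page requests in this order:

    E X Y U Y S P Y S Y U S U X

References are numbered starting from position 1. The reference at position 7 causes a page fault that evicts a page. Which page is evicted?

pos 1: E -> miss, frames [E]
pos 2: X -> miss, frames [E, X]
pos 3: Y -> miss, frames [E, X, Y]
pos 4: U -> miss, frames [E, X, Y, U]
pos 5: Y -> hit
pos 6: S -> miss, evict E, frames [X, U, Y, S]
pos 7: P -> miss, evict X, frames [U, Y, S, P]
At position 7, page X is evicted.

X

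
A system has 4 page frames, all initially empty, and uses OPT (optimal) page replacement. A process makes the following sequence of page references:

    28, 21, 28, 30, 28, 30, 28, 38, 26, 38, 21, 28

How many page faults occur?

28: miss, frames (28)
21: miss, frames (28 21)
28: hit
30: miss, frames (28 21 30)
28: hit
30: hit
28: hit
38: miss, frames (28 21 30 38)
26: miss, evict 30, frames (28 21 38 26)
38: hit
21: hit
28: hit
Page faults: 5.

5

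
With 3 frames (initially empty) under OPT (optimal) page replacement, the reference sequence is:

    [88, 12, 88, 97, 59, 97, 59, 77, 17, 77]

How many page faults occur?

6

88 -> miss, frames (88)
12 -> miss, frames (88 12)
88 -> hit
97 -> miss, frames (88 12 97)
59 -> miss, evict 12, frames (88 97 59)
97 -> hit
59 -> hit
77 -> miss, evict 59, frames (88 97 77)
17 -> miss, evict 97, frames (88 77 17)
77 -> hit
Page faults: 6.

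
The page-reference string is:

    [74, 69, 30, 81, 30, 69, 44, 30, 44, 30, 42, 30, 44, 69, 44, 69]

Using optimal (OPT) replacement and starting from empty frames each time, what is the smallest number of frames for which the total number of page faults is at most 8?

f=1: 16 faults
f=2: 9 faults
f=3: 7 faults
f=4: 6 faults
f=5: 6 faults
f=6: 6 faults
Smallest f with faults ≤ 8 is 3.

3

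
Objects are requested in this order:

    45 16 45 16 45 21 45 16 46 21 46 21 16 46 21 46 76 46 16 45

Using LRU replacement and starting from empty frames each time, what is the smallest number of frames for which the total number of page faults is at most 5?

5

f=1: 20 faults
f=2: 12 faults
f=3: 8 faults
f=4: 6 faults
f=5: 5 faults
Smallest f with faults ≤ 5 is 5.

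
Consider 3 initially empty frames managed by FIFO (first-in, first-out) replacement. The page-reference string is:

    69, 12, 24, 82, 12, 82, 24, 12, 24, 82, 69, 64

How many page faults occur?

6

69 -> miss, frames (69)
12 -> miss, frames (69 12)
24 -> miss, frames (69 12 24)
82 -> miss, evict 69, frames (12 24 82)
12 -> hit
82 -> hit
24 -> hit
12 -> hit
24 -> hit
82 -> hit
69 -> miss, evict 12, frames (24 82 69)
64 -> miss, evict 24, frames (82 69 64)
Page faults: 6.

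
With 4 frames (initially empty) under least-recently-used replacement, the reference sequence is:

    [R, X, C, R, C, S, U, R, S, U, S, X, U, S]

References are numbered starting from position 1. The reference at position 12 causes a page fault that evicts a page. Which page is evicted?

pos 1: R: miss, frames [R]
pos 2: X: miss, frames [R, X]
pos 3: C: miss, frames [R, X, C]
pos 4: R: hit
pos 5: C: hit
pos 6: S: miss, frames [X, R, C, S]
pos 7: U: miss, evict X, frames [R, C, S, U]
pos 8: R: hit
pos 9: S: hit
pos 10: U: hit
pos 11: S: hit
pos 12: X: miss, evict C, frames [R, U, S, X]
At position 12, page C is evicted.

C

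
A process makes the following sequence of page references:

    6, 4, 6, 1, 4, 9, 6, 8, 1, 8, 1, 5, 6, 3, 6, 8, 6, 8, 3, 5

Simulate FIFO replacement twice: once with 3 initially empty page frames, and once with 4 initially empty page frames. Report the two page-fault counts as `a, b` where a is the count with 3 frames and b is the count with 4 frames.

3 frames: F F . F . F F F F . . F F F . F . . . F → 12 faults.
4 frames: F F . F . F . F . . . F F F . . . . . . → 8 faults.
8 < 12: adding a frame reduced faults, as is typical.

12, 8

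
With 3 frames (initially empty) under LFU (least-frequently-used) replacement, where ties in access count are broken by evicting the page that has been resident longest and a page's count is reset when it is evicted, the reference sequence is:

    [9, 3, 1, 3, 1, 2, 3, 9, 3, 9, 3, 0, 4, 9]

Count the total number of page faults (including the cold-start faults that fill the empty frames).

9: miss, frames {9}
3: miss, frames {9,3}
1: miss, frames {9,3,1}
3: hit
1: hit
2: miss, evict 9, frames {3,1,2}
3: hit
9: miss, evict 2, frames {3,1,9}
3: hit
9: hit
3: hit
0: miss, evict 1, frames {3,9,0}
4: miss, evict 0, frames {3,9,4}
9: hit
Page faults: 7.

7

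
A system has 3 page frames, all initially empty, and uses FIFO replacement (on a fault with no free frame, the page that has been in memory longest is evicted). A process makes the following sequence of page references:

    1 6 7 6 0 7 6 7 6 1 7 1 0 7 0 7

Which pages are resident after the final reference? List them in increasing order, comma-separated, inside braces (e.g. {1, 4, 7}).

1 -> fault, frames (1)
6 -> fault, frames (1 6)
7 -> fault, frames (1 6 7)
6 -> hit
0 -> fault, evict 1, frames (6 7 0)
7 -> hit
6 -> hit
7 -> hit
6 -> hit
1 -> fault, evict 6, frames (7 0 1)
7 -> hit
1 -> hit
0 -> hit
7 -> hit
0 -> hit
7 -> hit

{0, 1, 7}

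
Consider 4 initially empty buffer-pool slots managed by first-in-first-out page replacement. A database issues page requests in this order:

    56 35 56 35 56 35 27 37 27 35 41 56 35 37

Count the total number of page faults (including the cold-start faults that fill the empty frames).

56 -> miss, frames [56]
35 -> miss, frames [56, 35]
56 -> hit
35 -> hit
56 -> hit
35 -> hit
27 -> miss, frames [56, 35, 27]
37 -> miss, frames [56, 35, 27, 37]
27 -> hit
35 -> hit
41 -> miss, evict 56, frames [35, 27, 37, 41]
56 -> miss, evict 35, frames [27, 37, 41, 56]
35 -> miss, evict 27, frames [37, 41, 56, 35]
37 -> hit
Page faults: 7.

7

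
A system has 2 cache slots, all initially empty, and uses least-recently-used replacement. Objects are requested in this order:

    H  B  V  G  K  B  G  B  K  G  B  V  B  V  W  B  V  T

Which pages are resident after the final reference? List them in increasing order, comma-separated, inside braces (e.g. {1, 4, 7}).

{T, V}

H -> miss, frames [H]
B -> miss, frames [H, B]
V -> miss, evict H, frames [B, V]
G -> miss, evict B, frames [V, G]
K -> miss, evict V, frames [G, K]
B -> miss, evict G, frames [K, B]
G -> miss, evict K, frames [B, G]
B -> hit
K -> miss, evict G, frames [B, K]
G -> miss, evict B, frames [K, G]
B -> miss, evict K, frames [G, B]
V -> miss, evict G, frames [B, V]
B -> hit
V -> hit
W -> miss, evict B, frames [V, W]
B -> miss, evict V, frames [W, B]
V -> miss, evict W, frames [B, V]
T -> miss, evict B, frames [V, T]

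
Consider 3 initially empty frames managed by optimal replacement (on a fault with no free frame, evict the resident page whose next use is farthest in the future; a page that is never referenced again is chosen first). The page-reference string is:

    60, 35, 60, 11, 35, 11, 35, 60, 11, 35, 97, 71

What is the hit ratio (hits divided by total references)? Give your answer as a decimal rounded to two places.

60 -> fault, frames {60}
35 -> fault, frames {60,35}
60 -> hit
11 -> fault, frames {60,35,11}
35 -> hit
11 -> hit
35 -> hit
60 -> hit
11 -> hit
35 -> hit
97 -> fault, evict 11, frames {60,35,97}
71 -> fault, evict 97, frames {60,35,71}
Hits: 7 of 12 references → 7/12 = 0.5833.

0.58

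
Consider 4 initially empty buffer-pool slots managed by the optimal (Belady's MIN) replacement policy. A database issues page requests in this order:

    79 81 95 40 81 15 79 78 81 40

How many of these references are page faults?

79: miss, frames (79)
81: miss, frames (79 81)
95: miss, frames (79 81 95)
40: miss, frames (79 81 95 40)
81: hit
15: miss, evict 95, frames (79 81 40 15)
79: hit
78: miss, evict 15, frames (79 81 40 78)
81: hit
40: hit
Page faults: 6.

6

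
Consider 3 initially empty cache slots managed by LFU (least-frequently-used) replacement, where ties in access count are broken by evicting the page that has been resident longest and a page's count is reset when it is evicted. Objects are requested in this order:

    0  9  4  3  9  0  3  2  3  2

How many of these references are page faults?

6

0 -> miss, frames [0]
9 -> miss, frames [0, 9]
4 -> miss, frames [0, 9, 4]
3 -> miss, evict 0, frames [9, 4, 3]
9 -> hit
0 -> miss, evict 4, frames [9, 3, 0]
3 -> hit
2 -> miss, evict 0, frames [9, 3, 2]
3 -> hit
2 -> hit
Page faults: 6.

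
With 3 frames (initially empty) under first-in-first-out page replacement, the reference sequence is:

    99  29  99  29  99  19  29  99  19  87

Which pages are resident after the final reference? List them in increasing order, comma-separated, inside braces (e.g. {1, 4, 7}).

99 → fault, frames [99]
29 → fault, frames [99, 29]
99 → hit
29 → hit
99 → hit
19 → fault, frames [99, 29, 19]
29 → hit
99 → hit
19 → hit
87 → fault, evict 99, frames [29, 19, 87]

{19, 29, 87}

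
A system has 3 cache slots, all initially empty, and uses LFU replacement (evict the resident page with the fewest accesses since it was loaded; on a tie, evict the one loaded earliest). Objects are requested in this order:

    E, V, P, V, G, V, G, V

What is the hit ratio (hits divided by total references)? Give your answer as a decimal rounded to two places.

0.50

E → miss, frames {E}
V → miss, frames {E,V}
P → miss, frames {E,V,P}
V → hit
G → miss, evict E, frames {V,P,G}
V → hit
G → hit
V → hit
Hits: 4 of 8 references → 4/8 = 0.5000.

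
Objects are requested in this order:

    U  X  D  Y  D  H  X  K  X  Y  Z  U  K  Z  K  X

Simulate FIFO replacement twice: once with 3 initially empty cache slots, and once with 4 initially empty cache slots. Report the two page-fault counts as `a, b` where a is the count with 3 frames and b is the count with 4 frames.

12, 9

3 frames: F F F F . F F F . F F F F . . F → 12 faults.
4 frames: F F F F . F . F F . F F . . . . → 9 faults.
9 < 12: adding a frame reduced faults, as is typical.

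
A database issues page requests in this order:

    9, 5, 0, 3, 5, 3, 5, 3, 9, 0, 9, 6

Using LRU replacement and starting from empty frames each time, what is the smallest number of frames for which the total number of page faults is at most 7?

3

f=1: 12 faults
f=2: 8 faults
f=3: 7 faults
f=4: 5 faults
f=5: 5 faults
Smallest f with faults ≤ 7 is 3.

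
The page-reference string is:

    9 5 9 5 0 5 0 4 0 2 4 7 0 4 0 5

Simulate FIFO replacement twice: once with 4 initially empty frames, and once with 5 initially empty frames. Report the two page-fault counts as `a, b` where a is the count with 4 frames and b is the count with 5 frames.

7, 6

4 frames: F F . . F . . F . F . F . . . F → 7 faults.
5 frames: F F . . F . . F . F . F . . . . → 6 faults.
6 < 7: adding a frame reduced faults, as is typical.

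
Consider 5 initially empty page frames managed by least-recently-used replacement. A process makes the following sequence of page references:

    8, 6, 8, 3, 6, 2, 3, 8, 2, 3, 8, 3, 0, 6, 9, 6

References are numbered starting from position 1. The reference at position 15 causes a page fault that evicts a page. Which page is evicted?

2

pos 1: 8: miss, frames (8)
pos 2: 6: miss, frames (8 6)
pos 3: 8: hit
pos 4: 3: miss, frames (6 8 3)
pos 5: 6: hit
pos 6: 2: miss, frames (8 3 6 2)
pos 7: 3: hit
pos 8: 8: hit
pos 9: 2: hit
pos 10: 3: hit
pos 11: 8: hit
pos 12: 3: hit
pos 13: 0: miss, frames (6 2 8 3 0)
pos 14: 6: hit
pos 15: 9: miss, evict 2, frames (8 3 0 6 9)
At position 15, page 2 is evicted.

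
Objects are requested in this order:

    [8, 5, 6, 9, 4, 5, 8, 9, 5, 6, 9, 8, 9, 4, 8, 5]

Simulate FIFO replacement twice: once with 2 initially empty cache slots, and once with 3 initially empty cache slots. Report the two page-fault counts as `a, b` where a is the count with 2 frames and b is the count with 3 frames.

2 frames: F F F F F F F F F F F F . F . F → 14 faults.
3 frames: F F F F F F F F . F . . . F F F → 12 faults.
12 < 14: adding a frame reduced faults, as is typical.

14, 12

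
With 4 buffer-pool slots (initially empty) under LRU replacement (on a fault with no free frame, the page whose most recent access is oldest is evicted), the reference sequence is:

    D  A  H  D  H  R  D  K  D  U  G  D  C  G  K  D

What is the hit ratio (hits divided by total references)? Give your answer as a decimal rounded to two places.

D → miss, frames {D}
A → miss, frames {D,A}
H → miss, frames {D,A,H}
D → hit
H → hit
R → miss, frames {A,D,H,R}
D → hit
K → miss, evict A, frames {H,R,D,K}
D → hit
U → miss, evict H, frames {R,K,D,U}
G → miss, evict R, frames {K,D,U,G}
D → hit
C → miss, evict K, frames {U,G,D,C}
G → hit
K → miss, evict U, frames {D,C,G,K}
D → hit
Hits: 7 of 16 references → 7/16 = 0.4375.

0.44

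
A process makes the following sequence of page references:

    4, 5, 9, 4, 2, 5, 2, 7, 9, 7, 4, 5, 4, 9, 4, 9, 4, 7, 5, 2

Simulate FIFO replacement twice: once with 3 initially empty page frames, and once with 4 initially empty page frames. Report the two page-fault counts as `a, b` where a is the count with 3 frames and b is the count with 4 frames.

10, 9

3 frames: F F F . F . . F . . F F . F . . . F . F → 10 faults.
4 frames: F F F . F . . F . . F F . F . . . . . F → 9 faults.
9 < 10: adding a frame reduced faults, as is typical.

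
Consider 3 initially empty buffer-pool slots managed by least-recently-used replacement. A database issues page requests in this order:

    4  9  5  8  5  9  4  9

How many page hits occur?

3

4 -> miss, frames {4}
9 -> miss, frames {4,9}
5 -> miss, frames {4,9,5}
8 -> miss, evict 4, frames {9,5,8}
5 -> hit
9 -> hit
4 -> miss, evict 8, frames {5,9,4}
9 -> hit
Hits: 3.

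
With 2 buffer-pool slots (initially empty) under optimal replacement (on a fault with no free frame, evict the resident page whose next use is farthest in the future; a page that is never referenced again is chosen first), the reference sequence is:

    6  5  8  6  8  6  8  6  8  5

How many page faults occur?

6 -> fault, frames (6)
5 -> fault, frames (6 5)
8 -> fault, evict 5, frames (6 8)
6 -> hit
8 -> hit
6 -> hit
8 -> hit
6 -> hit
8 -> hit
5 -> fault, evict 8, frames (6 5)
Page faults: 4.

4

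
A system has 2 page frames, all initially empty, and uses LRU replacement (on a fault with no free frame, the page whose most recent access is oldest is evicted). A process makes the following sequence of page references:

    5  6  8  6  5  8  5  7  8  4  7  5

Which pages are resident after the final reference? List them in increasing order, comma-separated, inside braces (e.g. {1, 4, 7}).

{5, 7}

5 -> fault, frames (5)
6 -> fault, frames (5 6)
8 -> fault, evict 5, frames (6 8)
6 -> hit
5 -> fault, evict 8, frames (6 5)
8 -> fault, evict 6, frames (5 8)
5 -> hit
7 -> fault, evict 8, frames (5 7)
8 -> fault, evict 5, frames (7 8)
4 -> fault, evict 7, frames (8 4)
7 -> fault, evict 8, frames (4 7)
5 -> fault, evict 4, frames (7 5)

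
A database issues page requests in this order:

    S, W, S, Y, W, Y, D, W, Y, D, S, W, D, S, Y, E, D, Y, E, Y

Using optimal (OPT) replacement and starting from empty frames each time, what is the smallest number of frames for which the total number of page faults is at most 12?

2

f=1: 20 faults
f=2: 11 faults
f=3: 7 faults
f=4: 5 faults
f=5: 5 faults
Smallest f with faults ≤ 12 is 2.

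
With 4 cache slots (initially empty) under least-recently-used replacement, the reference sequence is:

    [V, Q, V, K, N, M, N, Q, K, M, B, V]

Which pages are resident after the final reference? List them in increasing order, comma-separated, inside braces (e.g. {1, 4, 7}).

{B, K, M, V}

V: fault, frames (V)
Q: fault, frames (V Q)
V: hit
K: fault, frames (Q V K)
N: fault, frames (Q V K N)
M: fault, evict Q, frames (V K N M)
N: hit
Q: fault, evict V, frames (K M N Q)
K: hit
M: hit
B: fault, evict N, frames (Q K M B)
V: fault, evict Q, frames (K M B V)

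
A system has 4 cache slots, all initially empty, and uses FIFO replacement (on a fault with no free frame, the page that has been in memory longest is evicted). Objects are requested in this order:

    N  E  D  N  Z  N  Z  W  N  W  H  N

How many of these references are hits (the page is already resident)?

5

N -> fault, frames {N}
E -> fault, frames {N,E}
D -> fault, frames {N,E,D}
N -> hit
Z -> fault, frames {N,E,D,Z}
N -> hit
Z -> hit
W -> fault, evict N, frames {E,D,Z,W}
N -> fault, evict E, frames {D,Z,W,N}
W -> hit
H -> fault, evict D, frames {Z,W,N,H}
N -> hit
Hits: 5.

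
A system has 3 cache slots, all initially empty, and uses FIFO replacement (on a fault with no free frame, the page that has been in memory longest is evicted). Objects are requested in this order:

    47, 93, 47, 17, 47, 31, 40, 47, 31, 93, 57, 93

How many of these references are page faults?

47 -> fault, frames (47)
93 -> fault, frames (47 93)
47 -> hit
17 -> fault, frames (47 93 17)
47 -> hit
31 -> fault, evict 47, frames (93 17 31)
40 -> fault, evict 93, frames (17 31 40)
47 -> fault, evict 17, frames (31 40 47)
31 -> hit
93 -> fault, evict 31, frames (40 47 93)
57 -> fault, evict 40, frames (47 93 57)
93 -> hit
Page faults: 8.

8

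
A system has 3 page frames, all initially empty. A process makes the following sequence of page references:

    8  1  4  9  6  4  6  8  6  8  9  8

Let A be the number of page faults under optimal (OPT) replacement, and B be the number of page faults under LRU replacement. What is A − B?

Under OPT: F F F F F . . . . . F . → 6 faults.
Under LRU: F F F F F . . F . . F . → 7 faults.
A − B = 6 − 7 = -1.

-1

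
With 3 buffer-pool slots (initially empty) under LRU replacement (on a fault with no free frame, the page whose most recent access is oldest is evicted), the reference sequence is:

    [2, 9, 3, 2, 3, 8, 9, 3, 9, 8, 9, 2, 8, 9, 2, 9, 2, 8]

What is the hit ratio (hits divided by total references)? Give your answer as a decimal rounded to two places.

0.67

2 → fault, frames [2]
9 → fault, frames [2, 9]
3 → fault, frames [2, 9, 3]
2 → hit
3 → hit
8 → fault, evict 9, frames [2, 3, 8]
9 → fault, evict 2, frames [3, 8, 9]
3 → hit
9 → hit
8 → hit
9 → hit
2 → fault, evict 3, frames [8, 9, 2]
8 → hit
9 → hit
2 → hit
9 → hit
2 → hit
8 → hit
Hits: 12 of 18 references → 12/18 = 0.6667.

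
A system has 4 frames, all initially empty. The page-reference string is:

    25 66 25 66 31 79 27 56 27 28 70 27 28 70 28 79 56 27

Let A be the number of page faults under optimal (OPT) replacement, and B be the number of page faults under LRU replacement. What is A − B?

Under OPT: F F . . F F F F . F F . . . . . F . → 9 faults.
Under LRU: F F . . F F F F . F F . . . . F F F → 11 faults.
A − B = 9 − 11 = -2.

-2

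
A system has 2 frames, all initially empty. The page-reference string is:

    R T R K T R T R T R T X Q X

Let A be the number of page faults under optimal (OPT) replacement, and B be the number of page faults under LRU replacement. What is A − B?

Under OPT: F F . F . F . . . . . F F . → 6 faults.
Under LRU: F F . F F F . . . . . F F . → 7 faults.
A − B = 6 − 7 = -1.

-1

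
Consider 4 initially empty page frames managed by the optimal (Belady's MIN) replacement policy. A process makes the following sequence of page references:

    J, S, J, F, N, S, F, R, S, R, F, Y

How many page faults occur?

6

J -> fault, frames (J)
S -> fault, frames (J S)
J -> hit
F -> fault, frames (J S F)
N -> fault, frames (J S F N)
S -> hit
F -> hit
R -> fault, evict N, frames (J S F R)
S -> hit
R -> hit
F -> hit
Y -> fault, evict R, frames (J S F Y)
Page faults: 6.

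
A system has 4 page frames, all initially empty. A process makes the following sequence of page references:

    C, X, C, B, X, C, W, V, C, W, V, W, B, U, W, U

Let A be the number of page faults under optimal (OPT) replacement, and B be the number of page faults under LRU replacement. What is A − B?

-1

Under OPT: F F . F . . F F . . . . . F . . → 6 faults.
Under LRU: F F . F . . F F . . . . F F . . → 7 faults.
A − B = 6 − 7 = -1.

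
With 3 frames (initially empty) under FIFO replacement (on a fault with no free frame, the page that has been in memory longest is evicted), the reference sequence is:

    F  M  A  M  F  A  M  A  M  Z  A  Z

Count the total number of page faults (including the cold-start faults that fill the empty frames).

4

F -> fault, frames (F)
M -> fault, frames (F M)
A -> fault, frames (F M A)
M -> hit
F -> hit
A -> hit
M -> hit
A -> hit
M -> hit
Z -> fault, evict F, frames (M A Z)
A -> hit
Z -> hit
Page faults: 4.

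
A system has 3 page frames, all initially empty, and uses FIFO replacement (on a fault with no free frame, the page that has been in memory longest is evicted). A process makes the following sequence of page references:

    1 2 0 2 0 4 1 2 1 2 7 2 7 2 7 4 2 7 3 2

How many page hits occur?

1 -> fault, frames {1}
2 -> fault, frames {1,2}
0 -> fault, frames {1,2,0}
2 -> hit
0 -> hit
4 -> fault, evict 1, frames {2,0,4}
1 -> fault, evict 2, frames {0,4,1}
2 -> fault, evict 0, frames {4,1,2}
1 -> hit
2 -> hit
7 -> fault, evict 4, frames {1,2,7}
2 -> hit
7 -> hit
2 -> hit
7 -> hit
4 -> fault, evict 1, frames {2,7,4}
2 -> hit
7 -> hit
3 -> fault, evict 2, frames {7,4,3}
2 -> fault, evict 7, frames {4,3,2}
Hits: 10.

10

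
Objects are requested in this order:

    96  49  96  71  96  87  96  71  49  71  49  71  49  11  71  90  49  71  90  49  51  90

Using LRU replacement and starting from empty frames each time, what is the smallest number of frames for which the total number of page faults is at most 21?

2

f=1: 22 faults
f=2: 15 faults
f=3: 9 faults
f=4: 7 faults
f=5: 7 faults
f=6: 7 faults
f=7: 7 faults
Smallest f with faults ≤ 21 is 2.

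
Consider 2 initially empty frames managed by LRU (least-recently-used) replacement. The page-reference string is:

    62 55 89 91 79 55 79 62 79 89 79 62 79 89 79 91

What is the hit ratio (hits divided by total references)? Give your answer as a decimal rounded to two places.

0.31

62: miss, frames [62]
55: miss, frames [62, 55]
89: miss, evict 62, frames [55, 89]
91: miss, evict 55, frames [89, 91]
79: miss, evict 89, frames [91, 79]
55: miss, evict 91, frames [79, 55]
79: hit
62: miss, evict 55, frames [79, 62]
79: hit
89: miss, evict 62, frames [79, 89]
79: hit
62: miss, evict 89, frames [79, 62]
79: hit
89: miss, evict 62, frames [79, 89]
79: hit
91: miss, evict 89, frames [79, 91]
Hits: 5 of 16 references → 5/16 = 0.3125.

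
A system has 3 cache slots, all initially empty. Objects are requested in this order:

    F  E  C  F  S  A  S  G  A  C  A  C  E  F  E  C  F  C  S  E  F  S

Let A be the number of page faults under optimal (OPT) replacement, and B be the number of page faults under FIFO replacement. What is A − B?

Under OPT: F F F . F F . F . . . . F F . . . . F . . . → 9 faults.
Under FIFO: F F F . F F . F . F . . F F . . . . F . . . → 10 faults.
A − B = 9 − 10 = -1.

-1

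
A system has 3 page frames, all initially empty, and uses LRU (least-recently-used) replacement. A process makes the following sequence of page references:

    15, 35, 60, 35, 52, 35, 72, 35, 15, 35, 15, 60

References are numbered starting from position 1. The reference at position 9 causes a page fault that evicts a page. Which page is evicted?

52

pos 1: 15 -> miss, frames (15)
pos 2: 35 -> miss, frames (15 35)
pos 3: 60 -> miss, frames (15 35 60)
pos 4: 35 -> hit
pos 5: 52 -> miss, evict 15, frames (60 35 52)
pos 6: 35 -> hit
pos 7: 72 -> miss, evict 60, frames (52 35 72)
pos 8: 35 -> hit
pos 9: 15 -> miss, evict 52, frames (72 35 15)
At position 9, page 52 is evicted.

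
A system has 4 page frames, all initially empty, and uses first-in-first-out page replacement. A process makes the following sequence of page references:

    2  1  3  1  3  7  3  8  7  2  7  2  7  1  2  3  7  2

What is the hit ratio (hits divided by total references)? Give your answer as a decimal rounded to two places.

0.50

2 → fault, frames [2]
1 → fault, frames [2, 1]
3 → fault, frames [2, 1, 3]
1 → hit
3 → hit
7 → fault, frames [2, 1, 3, 7]
3 → hit
8 → fault, evict 2, frames [1, 3, 7, 8]
7 → hit
2 → fault, evict 1, frames [3, 7, 8, 2]
7 → hit
2 → hit
7 → hit
1 → fault, evict 3, frames [7, 8, 2, 1]
2 → hit
3 → fault, evict 7, frames [8, 2, 1, 3]
7 → fault, evict 8, frames [2, 1, 3, 7]
2 → hit
Hits: 9 of 18 references → 9/18 = 0.5000.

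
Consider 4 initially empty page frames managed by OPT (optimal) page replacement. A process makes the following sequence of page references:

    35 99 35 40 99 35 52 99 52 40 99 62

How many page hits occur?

35 → fault, frames {35}
99 → fault, frames {35,99}
35 → hit
40 → fault, frames {35,99,40}
99 → hit
35 → hit
52 → fault, frames {35,99,40,52}
99 → hit
52 → hit
40 → hit
99 → hit
62 → fault, evict 52, frames {35,99,40,62}
Hits: 7.

7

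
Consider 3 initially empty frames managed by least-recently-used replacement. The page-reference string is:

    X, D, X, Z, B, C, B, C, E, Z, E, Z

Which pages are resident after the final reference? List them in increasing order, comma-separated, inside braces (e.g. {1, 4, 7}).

{C, E, Z}

X → miss, frames {X}
D → miss, frames {X,D}
X → hit
Z → miss, frames {D,X,Z}
B → miss, evict D, frames {X,Z,B}
C → miss, evict X, frames {Z,B,C}
B → hit
C → hit
E → miss, evict Z, frames {B,C,E}
Z → miss, evict B, frames {C,E,Z}
E → hit
Z → hit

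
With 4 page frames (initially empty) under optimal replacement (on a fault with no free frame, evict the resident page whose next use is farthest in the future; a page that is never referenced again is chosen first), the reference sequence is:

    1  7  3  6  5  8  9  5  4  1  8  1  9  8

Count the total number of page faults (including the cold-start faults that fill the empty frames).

8

1: fault, frames [1]
7: fault, frames [1, 7]
3: fault, frames [1, 7, 3]
6: fault, frames [1, 7, 3, 6]
5: fault, evict 6, frames [1, 7, 3, 5]
8: fault, evict 3, frames [1, 7, 5, 8]
9: fault, evict 7, frames [1, 5, 8, 9]
5: hit
4: fault, evict 5, frames [1, 8, 9, 4]
1: hit
8: hit
1: hit
9: hit
8: hit
Page faults: 8.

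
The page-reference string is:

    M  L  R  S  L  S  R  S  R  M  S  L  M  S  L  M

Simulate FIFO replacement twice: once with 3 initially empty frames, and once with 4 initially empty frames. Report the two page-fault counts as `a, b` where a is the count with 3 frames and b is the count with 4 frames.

6, 4

3 frames: F F F F . . . . . F . F . . . . → 6 faults.
4 frames: F F F F . . . . . . . . . . . . → 4 faults.
4 < 6: adding a frame reduced faults, as is typical.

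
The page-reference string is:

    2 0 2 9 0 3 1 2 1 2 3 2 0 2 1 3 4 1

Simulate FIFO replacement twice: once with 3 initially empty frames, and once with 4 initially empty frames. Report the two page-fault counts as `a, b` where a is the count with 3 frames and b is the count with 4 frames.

3 frames: F F . F . F F F . . . . F . . F F F → 10 faults.
4 frames: F F . F . F F F . . . . F . . . F . → 8 faults.
8 < 10: adding a frame reduced faults, as is typical.

10, 8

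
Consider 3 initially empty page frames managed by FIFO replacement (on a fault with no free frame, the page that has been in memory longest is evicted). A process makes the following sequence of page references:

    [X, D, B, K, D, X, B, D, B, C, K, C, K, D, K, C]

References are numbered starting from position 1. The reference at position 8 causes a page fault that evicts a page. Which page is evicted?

pos 1: X: fault, frames (X)
pos 2: D: fault, frames (X D)
pos 3: B: fault, frames (X D B)
pos 4: K: fault, evict X, frames (D B K)
pos 5: D: hit
pos 6: X: fault, evict D, frames (B K X)
pos 7: B: hit
pos 8: D: fault, evict B, frames (K X D)
At position 8, page B is evicted.

B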